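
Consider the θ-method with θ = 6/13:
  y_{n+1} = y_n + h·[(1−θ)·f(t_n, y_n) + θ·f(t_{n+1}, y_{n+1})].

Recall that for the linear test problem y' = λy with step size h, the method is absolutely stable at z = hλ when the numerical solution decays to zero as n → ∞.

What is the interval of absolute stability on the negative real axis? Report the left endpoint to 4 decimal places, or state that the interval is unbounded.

With y'=λy (z=hλ):
  y_{n+1} = y_n + z·[7/13·y_n + 6/13·y_{n+1}] ⇒ (1 − 6/13z)y_{n+1} = (1 + 7/13z)y_n
  R(z) = (1 + 7/13z)/(1 − 6/13z).

Solve |R(x)|<1 on ℝ⁻.
x=-0.64: |R|=0.5059
R=−1: 1+7/13x = −1+6/13x ⇒ -1/13x=2 ⇒ x=2/(-1/13)=-26.0000
Confirm numerically:
  x=-21.355: |R|=0.96709 <1
  x=-15.426: |R|=0.89983 <1
  x=-13.049: |R|=0.85814 <1
  x=-11.464: |R|=0.82226 <1
  x=-26.189: |R|=1.00111 >1
  x=-26.138: |R|=1.00081 >1
Stable set (-26.0000, 0).

(-26.0000, 0).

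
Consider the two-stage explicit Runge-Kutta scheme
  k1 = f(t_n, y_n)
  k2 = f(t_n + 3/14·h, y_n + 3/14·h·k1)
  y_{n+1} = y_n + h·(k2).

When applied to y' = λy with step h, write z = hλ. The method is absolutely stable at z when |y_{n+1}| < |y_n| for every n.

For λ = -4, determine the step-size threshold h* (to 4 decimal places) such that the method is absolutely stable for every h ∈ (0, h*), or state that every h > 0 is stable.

(-4.6667,0); λ=-4 ⇒ h* = (14/3)/4 = 1.1667.

On y'=λy, z=hλ:
  k1=λy_n ⇒ h·k1=z·y_n;  k2=λ(1+3/14z)y_n ⇒ h·k2=z(1+3/14z)y_n
  y_{n+1}/y_n = 1 + z(1+3/14z) = 1 + z + 3/14z²
  R(z) = 1 + z + 3/14z².

Find x<0 with |R(x)|<1.
x=-0.62: |R|=0.4624
R=1: x+3/14x²=0 ⇒ x=−14/3=-4.6667; min R=1−1/(4·3/14)=-0.1667>−1
Confirm numerically:
  x=-4.115: |R|=0.51355 <1
  x=-2.917: |R|=0.09367 <1
  x=-2.360: |R|=0.16651 <1
  x=-1.986: |R|=0.14082 <1
  x=-4.965: |R|=1.31741 >1
  x=-4.790: |R|=1.12659 >1
  x=-4.691: |R|=1.02446 >1
Stable set (-4.6667, 0).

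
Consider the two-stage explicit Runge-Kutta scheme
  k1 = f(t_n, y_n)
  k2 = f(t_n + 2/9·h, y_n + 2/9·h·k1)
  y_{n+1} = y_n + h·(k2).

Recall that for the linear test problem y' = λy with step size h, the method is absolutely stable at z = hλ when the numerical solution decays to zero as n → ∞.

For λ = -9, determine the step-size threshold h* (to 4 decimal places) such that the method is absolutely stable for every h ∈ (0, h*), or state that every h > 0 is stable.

(-4.5000,0); λ=-9 ⇒ h* = (9/2)/9 = 0.5000.

With y'=λy (z=hλ):
  k1=λy_n ⇒ h·k1=z·y_n;  k2=λ(1+2/9z)y_n ⇒ h·k2=z(1+2/9z)y_n
  y_{n+1}/y_n = 1 + z(1+2/9z) = 1 + z + 2/9z²
  R(z) = 1 + z + 2/9z².

Need |R(x)|<1, x<0.
x=-1.73: |R|=0.0649
R=1: x+2/9x²=0 ⇒ x=−9/2=-4.5000; min R=1−1/(4·2/9)=-0.1250>−1
Confirm numerically:
  x=-3.818: |R|=0.42136 <1
  x=-3.693: |R|=0.33772 <1
  x=-2.926: |R|=0.02345 <1
  x=-2.211: |R|=0.12466 <1
  x=-4.790: |R|=1.30869 >1
  x=-4.762: |R|=1.27725 >1
So |R|<1 on (-4.5000, 0).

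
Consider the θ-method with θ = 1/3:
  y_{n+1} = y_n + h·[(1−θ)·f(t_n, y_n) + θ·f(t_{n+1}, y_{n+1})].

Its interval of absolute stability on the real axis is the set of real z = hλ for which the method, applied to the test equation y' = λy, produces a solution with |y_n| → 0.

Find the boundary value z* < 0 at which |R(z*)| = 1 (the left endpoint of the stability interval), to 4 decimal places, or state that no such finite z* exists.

z* = -6.0000.

Test eqn y'=λy, z=hλ:
  y_{n+1} = y_n + z·[2/3·y_n + 1/3·y_{n+1}] ⇒ (1 − 1/3z)y_{n+1} = (1 + 2/3z)y_n
  R(z) = (1 + 2/3z)/(1 − 1/3z).

Need |R(x)|<1, x<0.
x=-1.69: |R|=0.0810
R=−1: 1+2/3x = −1+1/3x ⇒ -1/3x=2 ⇒ x=2/(-1/3)=-6.0000
Confirm numerically:
  x=-5.750: |R|=0.97143 <1
  x=-4.797: |R|=0.84571 <1
  x=-3.235: |R|=0.55654 <1
  x=-6.468: |R|=1.04943 >1
  x=-6.450: |R|=1.04762 >1
Interval (-6.0000, 0).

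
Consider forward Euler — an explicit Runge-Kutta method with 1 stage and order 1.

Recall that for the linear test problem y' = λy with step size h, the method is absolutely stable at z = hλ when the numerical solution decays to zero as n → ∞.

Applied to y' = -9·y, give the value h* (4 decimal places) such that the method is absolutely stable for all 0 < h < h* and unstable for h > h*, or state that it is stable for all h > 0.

With y'=λy (z=hλ):
  order 1, 1-stage ⇒ R(z)=1+z
  (e.g. R(-1.55)=-0.55000, |R|=0.55000)

Need |R(x)|<1, x<0.
x=-1.55: |R|=0.5500
|R(-1.96)|=0.9600 |R(-1.17)|=0.1700 |R(-0.75)|=0.2500
Bisect:
  x_lo=-2.4046 |R|=1.4046  x_hi=-0.0561 |R|=0.9439
  mid=-1.23035 |R|=0.23035 →hi
  mid=-1.81747 |R|=0.81747 →hi
  mid=-2.11102 |R|=1.11102 →lo
  mid=-1.96424 |R|=0.96424 →hi
  mid=-2.03763 |R|=1.03763 →lo
  mid=-2.00094 |R|=1.00094 →lo
  mid=-1.98259 |R|=0.98259 →hi
  mid=-1.99177 |R|=0.99177 →hi
  ...
  [-2.00008,-1.99994] ⇒ x*=-2.0000
Stable set (-2.0000, 0).

(-2.0000,0); λ=-9 ⇒ h* = 0.2222.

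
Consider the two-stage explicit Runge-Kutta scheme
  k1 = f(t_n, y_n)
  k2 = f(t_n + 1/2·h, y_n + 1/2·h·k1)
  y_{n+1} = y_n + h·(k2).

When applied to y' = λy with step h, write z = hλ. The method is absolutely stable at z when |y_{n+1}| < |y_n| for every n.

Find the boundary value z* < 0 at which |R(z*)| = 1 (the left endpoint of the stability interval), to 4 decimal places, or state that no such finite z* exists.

z* = -2.0000.

Set f=λy, z=hλ:
  k1=λy_n ⇒ h·k1=z·y_n;  k2=λ(1+1/2z)y_n ⇒ h·k2=z(1+1/2z)y_n
  y_{n+1}/y_n = 1 + z(1+1/2z) = 1 + z + 1/2z²
  so R(z) = 1 + z + 1/2z².

Need |R(x)|<1, x<0.
x=-0.79: |R|=0.5221
R=1: x+1/2x²=0 ⇒ x=−2=-2.0000; min R=1−1/(4·1/2)=0.5000>−1
Confirm numerically:
  x=-1.393: |R|=0.57722 <1
  x=-1.335: |R|=0.55611 <1
  x=-0.937: |R|=0.50198 <1
  x=-2.265: |R|=1.30011 >1
  x=-2.037: |R|=1.03768 >1
Interval (-2.0000, 0).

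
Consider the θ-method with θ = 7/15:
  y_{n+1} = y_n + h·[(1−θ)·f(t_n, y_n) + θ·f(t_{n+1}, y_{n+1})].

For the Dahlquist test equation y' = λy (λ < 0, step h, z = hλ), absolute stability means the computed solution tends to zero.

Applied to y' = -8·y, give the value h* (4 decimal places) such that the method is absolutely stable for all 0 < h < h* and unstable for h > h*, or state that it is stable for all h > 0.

On y'=λy, z=hλ:
  y_{n+1} = y_n + z·[8/15·y_n + 7/15·y_{n+1}] ⇒ (1 − 7/15z)y_{n+1} = (1 + 8/15z)y_n
  Hence R(z) = (1 + 8/15z)/(1 − 7/15z).

Find x<0 with |R(x)|<1.
x=-1.09: |R|=0.2775
R=−1: 1+8/15x = −1+7/15x ⇒ -1/15x=2 ⇒ x=2/(-1/15)=-30.0000
Confirm numerically:
  x=-24.375: |R|=0.96970 <1
  x=-21.931: |R|=0.95212 <1
  x=-12.117: |R|=0.82085 <1
  x=-30.448: |R|=1.00196 >1
  x=-30.442: |R|=1.00194 >1
  x=-30.313: |R|=1.00138 >1
Stable set (-30.0000, 0).

(-30.0000,0); λ=-8 ⇒ h* = (30)/8 = 3.7500.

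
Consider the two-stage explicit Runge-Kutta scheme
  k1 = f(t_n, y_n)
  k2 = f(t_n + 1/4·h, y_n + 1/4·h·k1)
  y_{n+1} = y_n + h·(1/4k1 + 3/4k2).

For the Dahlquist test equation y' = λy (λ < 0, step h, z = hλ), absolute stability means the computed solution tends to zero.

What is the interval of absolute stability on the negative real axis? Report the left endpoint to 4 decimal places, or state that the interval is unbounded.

Set f=λy, z=hλ:
  k1=λy_n ⇒ h·k1=z·y_n;  k2=λ(1+1/4z)y_n ⇒ h·k2=z(1+1/4z)y_n
  y_{n+1}/y_n = 1 + 1/4z + 3/4z(1+1/4z) = 1 + z + 3/16z²
  R(z) = 1 + z + 3/16z².

Need |R(x)|<1, x<0.
x=-0.59: |R|=0.4753
R=1: x+3/16x²=0 ⇒ x=−16/3=-5.3333; min R=1−1/(4·3/16)=-0.3333>−1
Confirm numerically:
  x=-4.250: |R|=0.13672 <1
  x=-3.390: |R|=0.23523 <1
  x=-3.265: |R|=0.26621 <1
  x=-2.804: |R|=0.32980 <1
  x=-5.844: |R|=1.55956 >1
  x=-5.797: |R|=1.50398 >1
  x=-5.500: |R|=1.17188 >1
Interval (-5.3333, 0).

z∈(-5.3333,0).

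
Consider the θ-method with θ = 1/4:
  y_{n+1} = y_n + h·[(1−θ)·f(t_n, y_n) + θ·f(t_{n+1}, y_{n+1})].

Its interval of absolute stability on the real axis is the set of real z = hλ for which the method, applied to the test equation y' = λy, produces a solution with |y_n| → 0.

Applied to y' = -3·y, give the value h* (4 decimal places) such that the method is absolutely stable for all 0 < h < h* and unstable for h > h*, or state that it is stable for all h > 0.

(-4.0000,0); λ=-3 ⇒ h* = (4)/3 = 1.3333.

With y'=λy (z=hλ):
  y_{n+1} = y_n + z·[3/4·y_n + 1/4·y_{n+1}] ⇒ (1 − 1/4z)y_{n+1} = (1 + 3/4z)y_n
  Hence R(z) = (1 + 3/4z)/(1 − 1/4z).

Solve |R(x)|<1 on ℝ⁻.
x=-1.11: |R|=0.1311
R=−1: 1+3/4x = −1+1/4x ⇒ -1/2x=2 ⇒ x=2/(-1/2)=-4.0000
Confirm numerically:
  x=-3.251: |R|=0.79341 <1
  x=-2.636: |R|=0.58891 <1
  x=-1.871: |R|=0.27474 <1
  x=-1.662: |R|=0.17414 <1
  x=-4.412: |R|=1.09796 >1
  x=-4.034: |R|=1.00846 >1
Interval (-4.0000, 0).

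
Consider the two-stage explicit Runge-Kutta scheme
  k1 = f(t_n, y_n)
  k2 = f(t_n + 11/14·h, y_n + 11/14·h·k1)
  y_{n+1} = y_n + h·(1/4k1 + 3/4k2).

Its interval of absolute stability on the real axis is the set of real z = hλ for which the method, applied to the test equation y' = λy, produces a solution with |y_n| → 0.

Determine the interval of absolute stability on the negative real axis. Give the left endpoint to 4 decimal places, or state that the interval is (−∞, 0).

With y'=λy (z=hλ):
  k1=λy_n ⇒ h·k1=z·y_n;  k2=λ(1+11/14z)y_n ⇒ h·k2=z(1+11/14z)y_n
  y_{n+1}/y_n = 1 + 1/4z + 3/4z(1+11/14z) = 1 + z + 33/56z²
  R(z) = 1 + z + 33/56z².

Solve |R(x)|<1 on ℝ⁻.
x=-1.72: |R|=1.0233
R=1: x+33/56x²=0 ⇒ x=−56/33=-1.6970; min R=1−1/(4·33/56)=0.5758>−1
Confirm numerically:
  x=-1.577: |R|=0.88851 <1
  x=-1.191: |R|=0.64489 <1
  x=-1.122: |R|=0.61984 <1
  x=-0.866: |R|=0.57594 <1
  x=-2.153: |R|=1.57858 >1
  x=-2.032: |R|=1.40117 >1
So |R|<1 on (-1.6970, 0).

(-1.6970, 0).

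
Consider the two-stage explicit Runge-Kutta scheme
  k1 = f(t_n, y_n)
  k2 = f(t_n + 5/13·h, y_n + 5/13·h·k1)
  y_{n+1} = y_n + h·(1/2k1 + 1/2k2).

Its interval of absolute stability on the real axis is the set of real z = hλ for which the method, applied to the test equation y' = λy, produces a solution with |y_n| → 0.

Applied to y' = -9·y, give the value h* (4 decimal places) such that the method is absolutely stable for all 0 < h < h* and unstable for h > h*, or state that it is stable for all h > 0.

Set f=λy, z=hλ:
  k1=λy_n ⇒ h·k1=z·y_n;  k2=λ(1+5/13z)y_n ⇒ h·k2=z(1+5/13z)y_n
  y_{n+1}/y_n = 1 + 1/2z + 1/2z(1+5/13z) = 1 + z + 5/26z²
  R(z) = 1 + z + 5/26z².

Boundary: |R(x)|=1, x<0.
x=-0.38: |R|=0.6478
R=1: x+5/26x²=0 ⇒ x=−26/5=-5.2000; min R=1−1/(4·5/26)=-0.3000>−1
Confirm numerically:
  x=-5.029: |R|=0.83462 <1
  x=-3.989: |R|=0.07102 <1
  x=-3.205: |R|=0.22961 <1
  x=-2.623: |R|=0.29990 <1
  x=-5.706: |R|=1.55524 >1
  x=-5.491: |R|=1.30728 >1
  x=-5.225: |R|=1.02512 >1
So |R|<1 on (-5.2000, 0).

(-5.2000,0); λ=-9 ⇒ h* = (26/5)/9 = 0.5778.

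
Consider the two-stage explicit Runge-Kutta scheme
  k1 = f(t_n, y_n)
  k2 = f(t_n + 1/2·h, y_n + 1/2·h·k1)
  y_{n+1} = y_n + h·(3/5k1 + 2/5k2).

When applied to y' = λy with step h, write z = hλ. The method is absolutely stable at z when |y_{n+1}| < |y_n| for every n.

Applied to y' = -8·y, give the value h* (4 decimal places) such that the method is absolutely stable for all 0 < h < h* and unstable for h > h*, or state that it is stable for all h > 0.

(-5.0000,0); λ=-8 ⇒ h* = (5)/8 = 0.6250.

On y'=λy, z=hλ:
  k1=λy_n ⇒ h·k1=z·y_n;  k2=λ(1+1/2z)y_n ⇒ h·k2=z(1+1/2z)y_n
  y_{n+1}/y_n = 1 + 3/5z + 2/5z(1+1/2z) = 1 + z + 1/5z²
  R(z) = 1 + z + 1/5z².

Find x<0 with |R(x)|<1.
x=-1.23: |R|=0.0726
R=1: x+1/5x²=0 ⇒ x=−5=-5.0000; min R=1−1/(4·1/5)=-0.2500>−1
Confirm numerically:
  x=-4.884: |R|=0.88669 <1
  x=-4.064: |R|=0.23922 <1
  x=-3.036: |R|=0.19254 <1
  x=-5.361: |R|=1.38706 >1
  x=-5.222: |R|=1.23186 >1
  x=-5.084: |R|=1.08541 >1
Interval (-5.0000, 0).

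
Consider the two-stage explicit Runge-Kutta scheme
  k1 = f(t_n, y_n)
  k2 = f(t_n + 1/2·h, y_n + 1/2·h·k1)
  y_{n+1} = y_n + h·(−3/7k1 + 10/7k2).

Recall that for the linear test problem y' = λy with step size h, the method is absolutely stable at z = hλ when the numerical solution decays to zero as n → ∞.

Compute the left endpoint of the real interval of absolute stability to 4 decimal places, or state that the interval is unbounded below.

Test eqn y'=λy, z=hλ:
  k1=λy_n ⇒ h·k1=z·y_n;  k2=λ(1+1/2z)y_n ⇒ h·k2=z(1+1/2z)y_n
  y_{n+1}/y_n = 1 − 3/7z + 10/7z(1+1/2z) = 1 + z + 5/7z²
  ⇒ R(z) = 1 + z + 5/7z².

Find x<0 with |R(x)|<1.
x=-1.24: |R|=0.8583
R=1: x+5/7x²=0 ⇒ x=−7/5=-1.4000; min R=1−1/(4·5/7)=0.6500>−1
Confirm numerically:
  x=-1.349: |R|=0.95086 <1
  x=-1.143: |R|=0.79018 <1
  x=-0.939: |R|=0.69080 <1
  x=-0.590: |R|=0.65864 <1
  x=-1.838: |R|=1.57503 >1
  x=-1.545: |R|=1.16002 >1
  x=-1.532: |R|=1.14445 >1
Stable set (-1.4000, 0).

z* = -1.4000.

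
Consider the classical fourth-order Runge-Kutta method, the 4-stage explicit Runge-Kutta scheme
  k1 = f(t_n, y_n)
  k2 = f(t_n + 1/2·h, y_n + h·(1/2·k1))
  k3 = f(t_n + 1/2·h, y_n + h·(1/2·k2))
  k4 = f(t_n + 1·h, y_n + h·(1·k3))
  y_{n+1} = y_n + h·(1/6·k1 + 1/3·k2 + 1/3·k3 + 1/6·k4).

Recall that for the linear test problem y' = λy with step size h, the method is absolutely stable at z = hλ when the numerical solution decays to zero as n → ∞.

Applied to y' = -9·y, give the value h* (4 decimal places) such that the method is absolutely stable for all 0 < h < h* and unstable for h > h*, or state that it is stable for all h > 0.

On y'=λy, z=hλ:
  order 4, 4-stage ⇒ R(z)=1+z+z^2/2+z^3/6+z^4/24
  (e.g. R(-0.52)=0.59481, |R|=0.59481)

Boundary: |R(x)|=1, x<0.
x=-0.52: |R|=0.5948
|R(-3.07)|=1.5212 |R(-3.01)|=1.3951 |R(-1.16)|=0.3281
Bisect:
  x_lo=-3.4373 |R|=2.5180  x_hi=-0.3466 |R|=0.7072
  mid=-1.89193 |R|=0.30294 →hi
  mid=-2.66462 |R|=0.83279 →hi
  mid=-3.05096 |R|=1.48021 →lo
  mid=-2.85779 |R|=1.11491 →lo
  mid=-2.76120 |R|=0.96428 →hi
  mid=-2.80949 |R|=1.03710 →lo
  mid=-2.78535 |R|=1.00008 →lo
  mid=-2.77327 |R|=0.98203 →hi
  ...
  [-2.78535,-2.78516] ⇒ x*=-2.7853
So |R|<1 on (-2.7853, 0).

(-2.7853,0); λ=-9 ⇒ h* = 0.3095.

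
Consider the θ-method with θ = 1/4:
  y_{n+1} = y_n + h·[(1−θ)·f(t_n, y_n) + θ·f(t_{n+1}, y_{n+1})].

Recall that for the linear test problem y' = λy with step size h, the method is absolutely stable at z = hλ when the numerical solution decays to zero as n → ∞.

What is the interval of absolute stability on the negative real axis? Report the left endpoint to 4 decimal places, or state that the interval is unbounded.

(-4.0000, 0).

With y'=λy (z=hλ):
  y_{n+1} = y_n + z·[3/4·y_n + 1/4·y_{n+1}] ⇒ (1 − 1/4z)y_{n+1} = (1 + 3/4z)y_n
  ⇒ R(z) = (1 + 3/4z)/(1 − 1/4z).

Find x<0 with |R(x)|<1.
x=-1.03: |R|=0.1809
R=−1: 1+3/4x = −1+1/4x ⇒ -1/2x=2 ⇒ x=2/(-1/2)=-4.0000
Confirm numerically:
  x=-3.929: |R|=0.98209 <1
  x=-3.699: |R|=0.92181 <1
  x=-2.269: |R|=0.44776 <1
  x=-2.060: |R|=0.35974 <1
  x=-4.412: |R|=1.09796 >1
  x=-4.263: |R|=1.06366 >1
  x=-4.241: |R|=1.05849 >1
Stable set (-4.0000, 0).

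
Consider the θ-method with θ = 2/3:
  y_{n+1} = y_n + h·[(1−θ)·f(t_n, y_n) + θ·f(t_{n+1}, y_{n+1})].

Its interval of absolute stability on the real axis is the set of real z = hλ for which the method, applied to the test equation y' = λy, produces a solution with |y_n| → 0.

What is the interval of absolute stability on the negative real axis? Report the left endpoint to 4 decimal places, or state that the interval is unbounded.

unbounded; (−∞, 0).

Set f=λy, z=hλ:
  y_{n+1} = y_n + z·[1/3·y_n + 2/3·y_{n+1}] ⇒ (1 − 2/3z)y_{n+1} = (1 + 1/3z)y_n
  ⇒ R(z) = (1 + 1/3z)/(1 − 2/3z).

Boundary: |R(x)|=1, x<0.
x=-0.83: |R|=0.4657
x=-2: |R|=0.1429
x=-10: |R|=0.3043
x=-100: |R|=0.4778
θ=2/3≥1/2 ⇒ |1+1/3x|<|1−2/3x| ∀x<0 ⇒ interval (−∞,0).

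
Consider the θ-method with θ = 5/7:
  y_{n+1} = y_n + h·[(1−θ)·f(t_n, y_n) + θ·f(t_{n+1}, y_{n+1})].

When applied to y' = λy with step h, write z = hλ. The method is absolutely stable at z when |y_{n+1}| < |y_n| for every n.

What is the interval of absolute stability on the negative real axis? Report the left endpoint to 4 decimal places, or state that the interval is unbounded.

Set f=λy, z=hλ:
  y_{n+1} = y_n + z·[2/7·y_n + 5/7·y_{n+1}] ⇒ (1 − 5/7z)y_{n+1} = (1 + 2/7z)y_n
  so R(z) = (1 + 2/7z)/(1 − 5/7z).

Boundary: |R(x)|=1, x<0.
x=-1.37: |R|=0.3076
x=-2: |R|=0.1765
x=-10: |R|=0.2281
x=-100: |R|=0.3807
θ=5/7≥1/2 ⇒ |1+2/7x|<|1−5/7x| ∀x<0 ⇒ interval (−∞,0).

interval (−∞, 0).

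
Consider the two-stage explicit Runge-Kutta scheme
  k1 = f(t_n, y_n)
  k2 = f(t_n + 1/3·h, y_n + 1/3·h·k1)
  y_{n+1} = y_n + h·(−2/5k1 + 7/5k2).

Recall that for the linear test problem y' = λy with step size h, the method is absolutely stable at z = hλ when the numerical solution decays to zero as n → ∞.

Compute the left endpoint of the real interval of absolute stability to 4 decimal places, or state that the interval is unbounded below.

z* = -2.1429.

On y'=λy, z=hλ:
  k1=λy_n ⇒ h·k1=z·y_n;  k2=λ(1+1/3z)y_n ⇒ h·k2=z(1+1/3z)y_n
  y_{n+1}/y_n = 1 − 2/5z + 7/5z(1+1/3z) = 1 + z + 7/15z²
  so R(z) = 1 + z + 7/15z².

Boundary: |R(x)|=1, x<0.
x=-0.54: |R|=0.5961
R=1: x+7/15x²=0 ⇒ x=−15/7=-2.1429; min R=1−1/(4·7/15)=0.4643>−1
Confirm numerically:
  x=-1.916: |R|=0.79716 <1
  x=-1.507: |R|=0.55282 <1
  x=-1.231: |R|=0.47617 <1
  x=-2.486: |R|=1.39809 >1
  x=-2.303: |R|=1.17211 >1
  x=-2.174: |R|=1.03160 >1
Stable set (-2.1429, 0).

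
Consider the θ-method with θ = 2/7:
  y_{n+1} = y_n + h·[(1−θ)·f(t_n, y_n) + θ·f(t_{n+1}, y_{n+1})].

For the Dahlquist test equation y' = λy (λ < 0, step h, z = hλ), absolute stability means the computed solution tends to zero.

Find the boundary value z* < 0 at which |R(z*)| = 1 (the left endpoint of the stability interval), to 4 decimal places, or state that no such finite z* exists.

Set f=λy, z=hλ:
  y_{n+1} = y_n + z·[5/7·y_n + 2/7·y_{n+1}] ⇒ (1 − 2/7z)y_{n+1} = (1 + 5/7z)y_n
  ⇒ R(z) = (1 + 5/7z)/(1 − 2/7z).

Solve |R(x)|<1 on ℝ⁻.
x=-1.71: |R|=0.1488
R=−1: 1+5/7x = −1+2/7x ⇒ -3/7x=2 ⇒ x=2/(-3/7)=-4.6667
Confirm numerically:
  x=-3.662: |R|=0.78958 <1
  x=-2.671: |R|=0.51491 <1
  x=-2.400: |R|=0.42373 <1
  x=-2.377: |R|=0.41560 <1
  x=-5.200: |R|=1.09195 >1
  x=-4.835: |R|=1.03029 >1
  x=-4.728: |R|=1.01118 >1
Interval (-4.6667, 0).

left endpoint -4.6667.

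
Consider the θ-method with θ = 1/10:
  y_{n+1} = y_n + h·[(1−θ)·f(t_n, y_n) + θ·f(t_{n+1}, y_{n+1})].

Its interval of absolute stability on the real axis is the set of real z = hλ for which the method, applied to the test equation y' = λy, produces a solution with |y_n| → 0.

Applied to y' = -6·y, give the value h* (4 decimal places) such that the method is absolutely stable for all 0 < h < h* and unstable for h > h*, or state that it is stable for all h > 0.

(-2.5000,0); λ=-6 ⇒ h* = (5/2)/6 = 0.4167.

With y'=λy (z=hλ):
  y_{n+1} = y_n + z·[9/10·y_n + 1/10·y_{n+1}] ⇒ (1 − 1/10z)y_{n+1} = (1 + 9/10z)y_n
  ⇒ R(z) = (1 + 9/10z)/(1 − 1/10z).

Solve |R(x)|<1 on ℝ⁻.
x=-0.45: |R|=0.5694
R=−1: 1+9/10x = −1+1/10x ⇒ -4/5x=2 ⇒ x=2/(-4/5)=-2.5000
Confirm numerically:
  x=-2.001: |R|=0.66736 <1
  x=-1.875: |R|=0.57895 <1
  x=-1.653: |R|=0.41852 <1
  x=-3.063: |R|=1.34479 >1
  x=-3.005: |R|=1.31065 >1
  x=-2.824: |R|=1.20212 >1
So |R|<1 on (-2.5000, 0).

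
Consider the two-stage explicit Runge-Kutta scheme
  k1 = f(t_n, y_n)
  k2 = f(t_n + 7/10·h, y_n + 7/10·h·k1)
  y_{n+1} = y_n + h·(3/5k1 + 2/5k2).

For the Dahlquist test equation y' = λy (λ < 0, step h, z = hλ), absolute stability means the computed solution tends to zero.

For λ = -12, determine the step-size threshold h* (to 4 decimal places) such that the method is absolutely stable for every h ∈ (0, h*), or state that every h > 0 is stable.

Set f=λy, z=hλ:
  k1=λy_n ⇒ h·k1=z·y_n;  k2=λ(1+7/10z)y_n ⇒ h·k2=z(1+7/10z)y_n
  y_{n+1}/y_n = 1 + 3/5z + 2/5z(1+7/10z) = 1 + z + 7/25z²
  so R(z) = 1 + z + 7/25z².

Boundary: |R(x)|=1, x<0.
x=-1.07: |R|=0.2506
R=1: x+7/25x²=0 ⇒ x=−25/7=-3.5714; min R=1−1/(4·7/25)=0.1071>−1
Confirm numerically:
  x=-3.059: |R|=0.56109 <1
  x=-2.380: |R|=0.20603 <1
  x=-1.715: |R|=0.10854 <1
  x=-4.170: |R|=1.69889 >1
  x=-3.827: |R|=1.27386 >1
  x=-3.657: |R|=1.08762 >1
Stable set (-3.5714, 0).

(-3.5714,0); λ=-12 ⇒ h* = (25/7)/12 = 0.2976.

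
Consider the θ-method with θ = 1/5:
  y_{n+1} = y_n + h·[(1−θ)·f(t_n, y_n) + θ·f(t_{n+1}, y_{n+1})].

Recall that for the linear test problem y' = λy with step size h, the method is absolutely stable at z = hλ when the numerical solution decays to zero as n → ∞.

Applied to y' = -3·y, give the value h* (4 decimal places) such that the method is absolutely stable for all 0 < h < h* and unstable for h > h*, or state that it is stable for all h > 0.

(-3.3333,0); λ=-3 ⇒ h* = (10/3)/3 = 1.1111.

With y'=λy (z=hλ):
  y_{n+1} = y_n + z·[4/5·y_n + 1/5·y_{n+1}] ⇒ (1 − 1/5z)y_{n+1} = (1 + 4/5z)y_n
  R(z) = (1 + 4/5z)/(1 − 1/5z).

Find x<0 with |R(x)|<1.
x=-1.6: |R|=0.2121
R=−1: 1+4/5x = −1+1/5x ⇒ -3/5x=2 ⇒ x=2/(-3/5)=-3.3333
Confirm numerically:
  x=-2.983: |R|=0.86835 <1
  x=-2.562: |R|=0.69400 <1
  x=-2.526: |R|=0.67818 <1
  x=-1.614: |R|=0.22014 <1
  x=-3.511: |R|=1.06262 >1
  x=-3.504: |R|=1.06021 >1
  x=-3.500: |R|=1.05882 >1
Interval (-3.3333, 0).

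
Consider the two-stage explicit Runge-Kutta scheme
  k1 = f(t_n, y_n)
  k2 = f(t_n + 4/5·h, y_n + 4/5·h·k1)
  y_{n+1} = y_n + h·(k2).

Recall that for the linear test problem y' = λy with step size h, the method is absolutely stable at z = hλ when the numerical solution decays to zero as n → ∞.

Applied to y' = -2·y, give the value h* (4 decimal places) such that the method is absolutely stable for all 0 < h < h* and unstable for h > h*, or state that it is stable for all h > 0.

(-1.2500,0); λ=-2 ⇒ h* = (5/4)/2 = 0.6250.

With y'=λy (z=hλ):
  k1=λy_n ⇒ h·k1=z·y_n;  k2=λ(1+4/5z)y_n ⇒ h·k2=z(1+4/5z)y_n
  y_{n+1}/y_n = 1 + z(1+4/5z) = 1 + z + 4/5z²
  R(z) = 1 + z + 4/5z².

Solve |R(x)|<1 on ℝ⁻.
x=-1.1: |R|=0.8680
R=1: x+4/5x²=0 ⇒ x=−5/4=-1.2500; min R=1−1/(4·4/5)=0.6875>−1
Confirm numerically:
  x=-1.163: |R|=0.91906 <1
  x=-1.152: |R|=0.90968 <1
  x=-0.938: |R|=0.76588 <1
  x=-0.888: |R|=0.74284 <1
  x=-1.710: |R|=1.62928 >1
  x=-1.624: |R|=1.48590 >1
  x=-1.414: |R|=1.18552 >1
So |R|<1 on (-1.2500, 0).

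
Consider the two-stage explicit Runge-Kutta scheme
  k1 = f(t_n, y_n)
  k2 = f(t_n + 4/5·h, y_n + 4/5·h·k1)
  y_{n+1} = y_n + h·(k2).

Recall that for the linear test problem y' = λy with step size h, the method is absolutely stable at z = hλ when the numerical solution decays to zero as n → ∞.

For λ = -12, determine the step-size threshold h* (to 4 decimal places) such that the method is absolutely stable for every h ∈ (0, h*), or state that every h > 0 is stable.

With y'=λy (z=hλ):
  k1=λy_n ⇒ h·k1=z·y_n;  k2=λ(1+4/5z)y_n ⇒ h·k2=z(1+4/5z)y_n
  y_{n+1}/y_n = 1 + z(1+4/5z) = 1 + z + 4/5z²
  so R(z) = 1 + z + 4/5z².

Need |R(x)|<1, x<0.
x=-0.85: |R|=0.7280
R=1: x+4/5x²=0 ⇒ x=−5/4=-1.2500; min R=1−1/(4·4/5)=0.6875>−1
Confirm numerically:
  x=-0.789: |R|=0.70902 <1
  x=-0.754: |R|=0.70081 <1
  x=-0.716: |R|=0.69412 <1
  x=-1.720: |R|=1.64672 >1
  x=-1.417: |R|=1.18931 >1
  x=-1.289: |R|=1.04022 >1
Stable set (-1.2500, 0).

(-1.2500,0); λ=-12 ⇒ h* = (5/4)/12 = 0.1042.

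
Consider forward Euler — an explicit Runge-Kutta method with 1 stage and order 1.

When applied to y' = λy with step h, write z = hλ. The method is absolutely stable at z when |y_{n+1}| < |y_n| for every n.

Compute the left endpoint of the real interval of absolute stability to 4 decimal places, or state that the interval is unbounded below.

Set f=λy, z=hλ:
  order 1, 1-stage ⇒ R(z)=1+z
  (e.g. R(-0.45)=0.55000, |R|=0.55000)

Need |R(x)|<1, x<0.
x=-0.45: |R|=0.5500
|R(-1.77)|=0.7700 |R(-1.41)|=0.4100 |R(-0.65)|=0.3500
Bisect:
  x_lo=-2.8318 |R|=1.8318  x_hi=-0.2245 |R|=0.7755
  mid=-1.52815 |R|=0.52815 →hi
  mid=-2.17997 |R|=1.17997 →lo
  mid=-1.85406 |R|=0.85406 →hi
  mid=-2.01701 |R|=1.01701 →lo
  mid=-1.93554 |R|=0.93554 →hi
  mid=-1.97627 |R|=0.97627 →hi
  mid=-1.99664 |R|=0.99664 →hi
  ...
  [-2.00014,-1.99999] ⇒ x*=-2.0000
Stable set (-2.0000, 0).

left endpoint -2.0000.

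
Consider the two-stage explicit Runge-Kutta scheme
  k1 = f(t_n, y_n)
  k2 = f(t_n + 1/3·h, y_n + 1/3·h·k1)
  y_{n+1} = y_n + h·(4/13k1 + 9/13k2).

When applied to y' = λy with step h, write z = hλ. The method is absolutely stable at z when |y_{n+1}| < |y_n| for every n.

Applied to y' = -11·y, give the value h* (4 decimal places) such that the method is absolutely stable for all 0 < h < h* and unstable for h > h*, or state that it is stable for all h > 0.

(-4.3333,0); λ=-11 ⇒ h* = (13/3)/11 = 0.3939.

Test eqn y'=λy, z=hλ:
  k1=λy_n ⇒ h·k1=z·y_n;  k2=λ(1+1/3z)y_n ⇒ h·k2=z(1+1/3z)y_n
  y_{n+1}/y_n = 1 + 4/13z + 9/13z(1+1/3z) = 1 + z + 3/13z²
  ⇒ R(z) = 1 + z + 3/13z².

Find x<0 with |R(x)|<1.
x=-1.77: |R|=0.0470
R=1: x+3/13x²=0 ⇒ x=−13/3=-4.3333; min R=1−1/(4·3/13)=-0.0833>−1
Confirm numerically:
  x=-2.762: |R|=0.00154 <1
  x=-2.502: |R|=0.05738 <1
  x=-2.337: |R|=0.07664 <1
  x=-2.333: |R|=0.07695 <1
  x=-4.894: |R|=1.63321 >1
  x=-4.780: |R|=1.49271 >1
  x=-4.654: |R|=1.34440 >1
Stable set (-4.3333, 0).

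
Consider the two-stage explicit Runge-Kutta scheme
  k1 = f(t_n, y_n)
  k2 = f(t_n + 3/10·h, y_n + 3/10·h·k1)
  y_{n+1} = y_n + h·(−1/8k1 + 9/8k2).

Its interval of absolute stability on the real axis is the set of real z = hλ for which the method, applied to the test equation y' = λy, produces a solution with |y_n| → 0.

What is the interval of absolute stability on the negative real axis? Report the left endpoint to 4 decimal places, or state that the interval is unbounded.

Test eqn y'=λy, z=hλ:
  k1=λy_n ⇒ h·k1=z·y_n;  k2=λ(1+3/10z)y_n ⇒ h·k2=z(1+3/10z)y_n
  y_{n+1}/y_n = 1 − 1/8z + 9/8z(1+3/10z) = 1 + z + 27/80z²
  so R(z) = 1 + z + 27/80z².

Find x<0 with |R(x)|<1.
x=-1.68: |R|=0.2726
R=1: x+27/80x²=0 ⇒ x=−80/27=-2.9630; min R=1−1/(4·27/80)=0.2593>−1
Confirm numerically:
  x=-2.638: |R|=0.71068 <1
  x=-1.722: |R|=0.27878 <1
  x=-1.274: |R|=0.27379 <1
  x=-3.112: |R|=1.15653 >1
  x=-3.019: |R|=1.05710 >1
So |R|<1 on (-2.9630, 0).

z∈(-2.9630,0).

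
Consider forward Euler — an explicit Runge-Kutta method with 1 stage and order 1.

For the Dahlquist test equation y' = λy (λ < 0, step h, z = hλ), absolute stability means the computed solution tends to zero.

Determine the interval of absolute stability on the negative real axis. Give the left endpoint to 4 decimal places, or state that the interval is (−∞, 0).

Set f=λy, z=hλ:
  order 1, 1-stage ⇒ R(z)=1+z
  (e.g. R(-1.26)=-0.26000, |R|=0.26000)

Boundary: |R(x)|=1, x<0.
x=-1.26: |R|=0.2600
|R(-2.12)|=1.1200 |R(-0.88)|=0.1200 |R(-0.81)|=0.1900
Bisect:
  x_lo=-2.3217 |R|=1.3217  x_hi=-0.1985 |R|=0.8015
  mid=-1.26009 |R|=0.26009 →hi
  mid=-1.79087 |R|=0.79087 →hi
  mid=-2.05627 |R|=1.05627 →lo
  mid=-1.92357 |R|=0.92357 →hi
  mid=-1.98992 |R|=0.98992 →hi
  mid=-2.02309 |R|=1.02309 →lo
  mid=-2.00651 |R|=1.00651 →lo
  mid=-1.99821 |R|=0.99821 →hi
  mid=-2.00236 |R|=1.00236 →lo
  mid=-2.00029 |R|=1.00029 →lo
  ...
  [-2.00003,-1.99990] ⇒ x*=-2.0000
Stable set (-2.0000, 0).

z∈(-2.0000,0).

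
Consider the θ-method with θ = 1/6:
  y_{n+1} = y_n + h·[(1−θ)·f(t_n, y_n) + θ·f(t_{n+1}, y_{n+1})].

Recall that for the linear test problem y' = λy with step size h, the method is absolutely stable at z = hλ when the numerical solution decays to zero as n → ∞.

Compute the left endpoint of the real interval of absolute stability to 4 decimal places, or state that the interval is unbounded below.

left endpoint -3.0000.

With y'=λy (z=hλ):
  y_{n+1} = y_n + z·[5/6·y_n + 1/6·y_{n+1}] ⇒ (1 − 1/6z)y_{n+1} = (1 + 5/6z)y_n
  so R(z) = (1 + 5/6z)/(1 − 1/6z).

Need |R(x)|<1, x<0.
x=-1.21: |R|=0.0069
R=−1: 1+5/6x = −1+1/6x ⇒ -2/3x=2 ⇒ x=2/(-2/3)=-3.0000
Confirm numerically:
  x=-2.211: |R|=0.61564 <1
  x=-1.631: |R|=0.28240 <1
  x=-1.589: |R|=0.25629 <1
  x=-3.573: |R|=1.23942 >1
  x=-3.491: |R|=1.20693 >1
  x=-3.096: |R|=1.04222 >1
Stable set (-3.0000, 0).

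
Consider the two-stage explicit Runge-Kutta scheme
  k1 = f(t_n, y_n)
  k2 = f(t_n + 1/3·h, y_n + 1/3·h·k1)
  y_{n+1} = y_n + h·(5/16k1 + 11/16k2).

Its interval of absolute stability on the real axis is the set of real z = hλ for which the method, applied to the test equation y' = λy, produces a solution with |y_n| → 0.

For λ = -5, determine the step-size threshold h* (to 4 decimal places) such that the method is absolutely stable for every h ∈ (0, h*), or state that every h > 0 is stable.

Set f=λy, z=hλ:
  k1=λy_n ⇒ h·k1=z·y_n;  k2=λ(1+1/3z)y_n ⇒ h·k2=z(1+1/3z)y_n
  y_{n+1}/y_n = 1 + 5/16z + 11/16z(1+1/3z) = 1 + z + 11/48z²
  Hence R(z) = 1 + z + 11/48z².

Solve |R(x)|<1 on ℝ⁻.
x=-1.38: |R|=0.0564
R=1: x+11/48x²=0 ⇒ x=−48/11=-4.3636; min R=1−1/(4·11/48)=-0.0909>−1
Confirm numerically:
  x=-3.437: |R|=0.27014 <1
  x=-2.817: |R|=0.00155 <1
  x=-2.674: |R|=0.03540 <1
  x=-4.759: |R|=1.43119 >1
  x=-4.716: |R|=1.38082 >1
  x=-4.693: |R|=1.35422 >1
Interval (-4.3636, 0).

(-4.3636,0); λ=-5 ⇒ h* = (48/11)/5 = 0.8727.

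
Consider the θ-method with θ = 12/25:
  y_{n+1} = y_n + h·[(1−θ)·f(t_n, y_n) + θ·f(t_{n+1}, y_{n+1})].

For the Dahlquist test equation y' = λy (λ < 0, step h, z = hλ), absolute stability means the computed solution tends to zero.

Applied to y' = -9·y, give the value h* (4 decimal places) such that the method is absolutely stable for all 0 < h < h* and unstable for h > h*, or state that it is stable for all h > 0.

With y'=λy (z=hλ):
  y_{n+1} = y_n + z·[13/25·y_n + 12/25·y_{n+1}] ⇒ (1 − 12/25z)y_{n+1} = (1 + 13/25z)y_n
  so R(z) = (1 + 13/25z)/(1 − 12/25z).

Solve |R(x)|<1 on ℝ⁻.
x=-1: |R|=0.3243
R=−1: 1+13/25x = −1+12/25x ⇒ -1/25x=2 ⇒ x=2/(-1/25)=-50.0000
Confirm numerically:
  x=-45.109: |R|=0.99136 <1
  x=-30.122: |R|=0.94856 <1
  x=-28.712: |R|=0.94239 <1
  x=-50.288: |R|=1.00046 >1
  x=-50.178: |R|=1.00028 >1
  x=-50.083: |R|=1.00013 >1
So |R|<1 on (-50.0000, 0).

(-50.0000,0); λ=-9 ⇒ h* = (50)/9 = 5.5556.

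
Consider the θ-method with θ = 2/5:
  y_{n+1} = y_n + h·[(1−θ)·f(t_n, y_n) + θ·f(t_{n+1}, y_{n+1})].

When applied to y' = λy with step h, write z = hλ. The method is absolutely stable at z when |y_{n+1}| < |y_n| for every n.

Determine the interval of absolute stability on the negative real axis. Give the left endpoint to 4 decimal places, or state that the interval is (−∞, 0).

On y'=λy, z=hλ:
  y_{n+1} = y_n + z·[3/5·y_n + 2/5·y_{n+1}] ⇒ (1 − 2/5z)y_{n+1} = (1 + 3/5z)y_n
  Hence R(z) = (1 + 3/5z)/(1 − 2/5z).

Need |R(x)|<1, x<0.
x=-1.26: |R|=0.1622
R=−1: 1+3/5x = −1+2/5x ⇒ -1/5x=2 ⇒ x=2/(-1/5)=-10.0000
Confirm numerically:
  x=-9.926: |R|=0.99702 <1
  x=-9.000: |R|=0.95652 <1
  x=-5.348: |R|=0.70362 <1
  x=-5.201: |R|=0.68842 <1
  x=-10.408: |R|=1.01580 >1
  x=-10.268: |R|=1.01049 >1
  x=-10.164: |R|=1.00648 >1
So |R|<1 on (-10.0000, 0).

z∈(-10.0000,0).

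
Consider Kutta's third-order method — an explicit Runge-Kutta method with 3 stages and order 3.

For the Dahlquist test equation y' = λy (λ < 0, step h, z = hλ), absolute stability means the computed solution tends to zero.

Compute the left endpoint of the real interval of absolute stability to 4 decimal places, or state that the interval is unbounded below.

left endpoint -2.5127.

Test eqn y'=λy, z=hλ:
  order 3, 3-stage ⇒ R(z)=1+z+z^2/2+z^3/6
  (e.g. R(-0.65)=0.51548, |R|=0.51548)

Need |R(x)|<1, x<0.
x=-0.65: |R|=0.5155
|R(-2.9)|=1.7598 |R(-2.42)|=0.8539 |R(-0.84)|=0.4140
Bisect:
  x_lo=-3.3210 |R|=2.9110  x_hi=-0.1211 |R|=0.8860
  mid=-1.72102 |R|=0.08965 →hi
  mid=-2.52101 |R|=1.01363 →lo
  mid=-2.12101 |R|=0.46196 →hi
  mid=-2.32101 |R|=0.71138 →hi
  mid=-2.42101 |R|=0.85540 →hi
  mid=-2.47101 |R|=0.93268 →hi
  mid=-2.49601 |R|=0.97269 →hi
  mid=-2.50851 |R|=0.99304 →hi
  mid=-2.51476 |R|=1.00331 →lo
  mid=-2.51163 |R|=0.99817 →hi
  ...
  [-2.51280,-2.51261] ⇒ x*=-2.5127
Stable set (-2.5127, 0).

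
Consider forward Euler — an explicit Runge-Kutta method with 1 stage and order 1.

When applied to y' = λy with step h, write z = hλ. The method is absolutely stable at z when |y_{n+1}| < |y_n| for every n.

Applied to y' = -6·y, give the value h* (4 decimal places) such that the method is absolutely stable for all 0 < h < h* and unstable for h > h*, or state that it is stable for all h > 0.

(-2.0000,0); λ=-6 ⇒ h* = 0.3333.

Test eqn y'=λy, z=hλ:
  order 1, 1-stage ⇒ R(z)=1+z
  (e.g. R(-1.08)=-0.08000, |R|=0.08000)

Solve |R(x)|<1 on ℝ⁻.
x=-1.08: |R|=0.0800
|R(-2.36)|=1.3600 |R(-1.89)|=0.8900 |R(-1.84)|=0.8400
Bisect:
  x_lo=-2.3318 |R|=1.3318  x_hi=-0.2978 |R|=0.7022
  mid=-1.31485 |R|=0.31485 →hi
  mid=-1.82335 |R|=0.82335 →hi
  mid=-2.07760 |R|=1.07760 →lo
  mid=-1.95047 |R|=0.95047 →hi
  mid=-2.01404 |R|=1.01404 →lo
  mid=-1.98225 |R|=0.98225 →hi
  mid=-1.99814 |R|=0.99814 →hi
  mid=-2.00609 |R|=1.00609 →lo
  ...
  [-2.00001,-1.99988] ⇒ x*=-2.0000
So |R|<1 on (-2.0000, 0).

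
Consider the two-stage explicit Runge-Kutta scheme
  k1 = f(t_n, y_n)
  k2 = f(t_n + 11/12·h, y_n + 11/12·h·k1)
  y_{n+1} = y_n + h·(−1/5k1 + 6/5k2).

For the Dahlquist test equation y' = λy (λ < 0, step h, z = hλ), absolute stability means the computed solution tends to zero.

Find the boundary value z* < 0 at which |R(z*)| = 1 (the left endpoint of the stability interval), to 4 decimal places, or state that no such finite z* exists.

z* = -0.9091.

On y'=λy, z=hλ:
  k1=λy_n ⇒ h·k1=z·y_n;  k2=λ(1+11/12z)y_n ⇒ h·k2=z(1+11/12z)y_n
  y_{n+1}/y_n = 1 − 1/5z + 6/5z(1+11/12z) = 1 + z + 11/10z²
  R(z) = 1 + z + 11/10z².

Need |R(x)|<1, x<0.
x=-0.48: |R|=0.7734
R=1: x+11/10x²=0 ⇒ x=−10/11=-0.9091; min R=1−1/(4·11/10)=0.7727>−1
Confirm numerically:
  x=-0.884: |R|=0.97560 <1
  x=-0.483: |R|=0.77362 <1
  x=-0.394: |R|=0.77676 <1
  x=-1.453: |R|=1.86933 >1
  x=-0.956: |R|=1.04933 >1
Stable set (-0.9091, 0).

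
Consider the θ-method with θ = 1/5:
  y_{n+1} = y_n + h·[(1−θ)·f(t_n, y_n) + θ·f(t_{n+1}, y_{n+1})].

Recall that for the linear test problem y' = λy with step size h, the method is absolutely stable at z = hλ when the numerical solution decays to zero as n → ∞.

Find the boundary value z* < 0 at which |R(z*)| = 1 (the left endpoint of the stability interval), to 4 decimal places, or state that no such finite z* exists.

z* = -3.3333.

On y'=λy, z=hλ:
  y_{n+1} = y_n + z·[4/5·y_n + 1/5·y_{n+1}] ⇒ (1 − 1/5z)y_{n+1} = (1 + 4/5z)y_n
  so R(z) = (1 + 4/5z)/(1 − 1/5z).

Find x<0 with |R(x)|<1.
x=-1.09: |R|=0.1051
R=−1: 1+4/5x = −1+1/5x ⇒ -3/5x=2 ⇒ x=2/(-3/5)=-3.3333
Confirm numerically:
  x=-2.820: |R|=0.80307 <1
  x=-1.860: |R|=0.35569 <1
  x=-1.773: |R|=0.30887 <1
  x=-1.581: |R|=0.20119 <1
  x=-3.853: |R|=1.17610 >1
  x=-3.839: |R|=1.17163 >1
Interval (-3.3333, 0).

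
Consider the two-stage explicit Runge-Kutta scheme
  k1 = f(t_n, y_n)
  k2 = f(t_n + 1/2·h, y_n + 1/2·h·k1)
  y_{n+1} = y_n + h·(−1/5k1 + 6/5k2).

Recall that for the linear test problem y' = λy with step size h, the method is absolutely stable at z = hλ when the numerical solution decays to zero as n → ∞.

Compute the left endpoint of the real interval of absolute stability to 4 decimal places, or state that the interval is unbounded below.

Test eqn y'=λy, z=hλ:
  k1=λy_n ⇒ h·k1=z·y_n;  k2=λ(1+1/2z)y_n ⇒ h·k2=z(1+1/2z)y_n
  y_{n+1}/y_n = 1 − 1/5z + 6/5z(1+1/2z) = 1 + z + 3/5z²
  Hence R(z) = 1 + z + 3/5z².

Solve |R(x)|<1 on ℝ⁻.
x=-0.96: |R|=0.5930
R=1: x+3/5x²=0 ⇒ x=−5/3=-1.6667; min R=1−1/(4·3/5)=0.5833>−1
Confirm numerically:
  x=-1.408: |R|=0.78148 <1
  x=-1.059: |R|=0.61389 <1
  x=-0.903: |R|=0.58625 <1
  x=-0.750: |R|=0.58750 <1
  x=-2.142: |R|=1.61090 >1
  x=-2.033: |R|=1.44685 >1
  x=-2.010: |R|=1.41406 >1
Interval (-1.6667, 0).

left endpoint -1.6667.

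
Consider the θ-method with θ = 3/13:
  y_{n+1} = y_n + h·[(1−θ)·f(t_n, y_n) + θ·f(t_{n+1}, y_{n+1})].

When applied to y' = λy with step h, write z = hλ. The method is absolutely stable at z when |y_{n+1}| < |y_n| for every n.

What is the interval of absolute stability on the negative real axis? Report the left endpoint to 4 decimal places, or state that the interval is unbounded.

z∈(-3.7143,0).

On y'=λy, z=hλ:
  y_{n+1} = y_n + z·[10/13·y_n + 3/13·y_{n+1}] ⇒ (1 − 3/13z)y_{n+1} = (1 + 10/13z)y_n
  so R(z) = (1 + 10/13z)/(1 − 3/13z).

Boundary: |R(x)|=1, x<0.
x=-0.39: |R|=0.6422
R=−1: 1+10/13x = −1+3/13x ⇒ -7/13x=2 ⇒ x=2/(-7/13)=-3.7143
Confirm numerically:
  x=-3.537: |R|=0.94744 <1
  x=-2.749: |R|=0.68198 <1
  x=-2.693: |R|=0.66085 <1
  x=-2.190: |R|=0.45478 <1
  x=-4.050: |R|=1.09344 >1
  x=-3.886: |R|=1.04875 >1
  x=-3.820: |R|=1.03025 >1
So |R|<1 on (-3.7143, 0).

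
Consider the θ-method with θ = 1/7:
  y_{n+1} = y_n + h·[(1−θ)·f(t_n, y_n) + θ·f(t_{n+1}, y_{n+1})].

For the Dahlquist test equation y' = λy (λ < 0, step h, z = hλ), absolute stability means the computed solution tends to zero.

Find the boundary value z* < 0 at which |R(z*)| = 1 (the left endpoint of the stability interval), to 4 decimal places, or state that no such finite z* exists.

left endpoint -2.8000.

Set f=λy, z=hλ:
  y_{n+1} = y_n + z·[6/7·y_n + 1/7·y_{n+1}] ⇒ (1 − 1/7z)y_{n+1} = (1 + 6/7z)y_n
  R(z) = (1 + 6/7z)/(1 − 1/7z).

Need |R(x)|<1, x<0.
x=-0.37: |R|=0.6486
R=−1: 1+6/7x = −1+1/7x ⇒ -5/7x=2 ⇒ x=2/(-5/7)=-2.8000
Confirm numerically:
  x=-2.641: |R|=0.91754 <1
  x=-2.460: |R|=0.82030 <1
  x=-2.377: |R|=0.77445 <1
  x=-1.911: |R|=0.50118 <1
  x=-3.181: |R|=1.18711 >1
  x=-3.101: |R|=1.14900 >1
  x=-2.897: |R|=1.04900 >1
Stable set (-2.8000, 0).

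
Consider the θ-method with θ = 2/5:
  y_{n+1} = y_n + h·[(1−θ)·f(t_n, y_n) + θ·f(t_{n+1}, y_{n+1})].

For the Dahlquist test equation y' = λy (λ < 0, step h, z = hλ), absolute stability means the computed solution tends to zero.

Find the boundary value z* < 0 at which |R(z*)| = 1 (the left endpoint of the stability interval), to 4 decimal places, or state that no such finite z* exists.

z* = -10.0000.

Set f=λy, z=hλ:
  y_{n+1} = y_n + z·[3/5·y_n + 2/5·y_{n+1}] ⇒ (1 − 2/5z)y_{n+1} = (1 + 3/5z)y_n
  ⇒ R(z) = (1 + 3/5z)/(1 − 2/5z).

Boundary: |R(x)|=1, x<0.
x=-1.62: |R|=0.0170
R=−1: 1+3/5x = −1+2/5x ⇒ -1/5x=2 ⇒ x=2/(-1/5)=-10.0000
Confirm numerically:
  x=-8.296: |R|=0.92108 <1
  x=-8.017: |R|=0.90572 <1
  x=-8.006: |R|=0.90510 <1
  x=-6.754: |R|=0.82462 <1
  x=-10.600: |R|=1.02290 >1
  x=-10.320: |R|=1.01248 >1
Interval (-10.0000, 0).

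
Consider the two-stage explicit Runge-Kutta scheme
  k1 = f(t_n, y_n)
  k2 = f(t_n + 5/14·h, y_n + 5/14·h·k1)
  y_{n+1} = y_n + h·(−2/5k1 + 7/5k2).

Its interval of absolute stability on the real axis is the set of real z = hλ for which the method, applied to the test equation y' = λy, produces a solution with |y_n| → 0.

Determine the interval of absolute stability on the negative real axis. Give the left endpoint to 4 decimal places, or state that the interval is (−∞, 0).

On y'=λy, z=hλ:
  k1=λy_n ⇒ h·k1=z·y_n;  k2=λ(1+5/14z)y_n ⇒ h·k2=z(1+5/14z)y_n
  y_{n+1}/y_n = 1 − 2/5z + 7/5z(1+5/14z) = 1 + z + 1/2z²
  so R(z) = 1 + z + 1/2z².

Boundary: |R(x)|=1, x<0.
x=-0.61: |R|=0.5760
R=1: x+1/2x²=0 ⇒ x=−2=-2.0000; min R=1−1/(4·1/2)=0.5000>−1
Confirm numerically:
  x=-1.329: |R|=0.55412 <1
  x=-1.256: |R|=0.53277 <1
  x=-0.942: |R|=0.50168 <1
  x=-2.252: |R|=1.28375 >1
  x=-2.218: |R|=1.24176 >1
  x=-2.104: |R|=1.10941 >1
Stable set (-2.0000, 0).

(-2.0000, 0).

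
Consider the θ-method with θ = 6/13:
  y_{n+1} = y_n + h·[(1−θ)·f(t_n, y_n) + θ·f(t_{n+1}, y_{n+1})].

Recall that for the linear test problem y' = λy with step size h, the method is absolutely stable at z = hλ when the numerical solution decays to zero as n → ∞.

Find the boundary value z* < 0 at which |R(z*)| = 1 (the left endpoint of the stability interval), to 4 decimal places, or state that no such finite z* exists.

Test eqn y'=λy, z=hλ:
  y_{n+1} = y_n + z·[7/13·y_n + 6/13·y_{n+1}] ⇒ (1 − 6/13z)y_{n+1} = (1 + 7/13z)y_n
  ⇒ R(z) = (1 + 7/13z)/(1 − 6/13z).

Solve |R(x)|<1 on ℝ⁻.
x=-0.45: |R|=0.6274
R=−1: 1+7/13x = −1+6/13x ⇒ -1/13x=2 ⇒ x=2/(-1/13)=-26.0000
Confirm numerically:
  x=-17.436: |R|=0.92719 <1
  x=-17.145: |R|=0.92358 <1
  x=-15.635: |R|=0.90296 <1
  x=-26.377: |R|=1.00220 >1
  x=-26.166: |R|=1.00098 >1
Interval (-26.0000, 0).

z* = -26.0000.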